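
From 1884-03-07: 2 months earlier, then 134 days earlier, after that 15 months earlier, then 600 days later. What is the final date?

Going back 2 months from March 7, 1884:
month 3 − 2 = 1 → January 1884.
Day 7 is valid in January, giving January 7, 1884.
Counting back 134 days from January 7, 1884:
Going back 7 days from January 7, 1884 reaches the end of the previous month; 134 − 7 = 127 left.
December 1883 has 31 days: 127 − 31 = 96 left.
November 1883 has 30 days: 96 − 30 = 66 left.
October 1883 has 31 days: 66 − 31 = 35 left.
September 1883 has 30 days: 35 − 30 = 5 left.
August 1883 has 31 days; 31 − 5 = 26 → August 26, 1883.
Going back 15 months from August 26, 1883:
month 8 − 15 = -7, which is month 5 of year 1882 → May 1882.
Day 26 is valid in May, giving May 26, 1882.
Advancing 600 days from May 26, 1882:
May has 31 days, so 31 − 26 = 5 days remain after May 26, 1882; 600 − 5 = 595 left.
June 1882 has 30 days: 595 − 30 = 565 left.
July 1882 has 31 days: 565 − 31 = 534 left.
August 1882 has 31 days: 534 − 31 = 503 left.
September 1882 has 30 days: 503 − 30 = 473 left.
October 1882 has 31 days: 473 − 31 = 442 left.
November 1882 has 30 days: 442 − 30 = 412 left.
December 1882 has 31 days: 412 − 31 = 381 left.
January 1883 has 31 days: 381 − 31 = 350 left.
February 1883 has 28 days (1883 is not a leap year): 350 − 28 = 322 left.
March 1883 has 31 days: 322 − 31 = 291 left.
April 1883 has 30 days: 291 − 30 = 261 left.
May 1883 has 31 days: 261 − 31 = 230 left.
June 1883 has 30 days: 230 − 30 = 200 left.
July 1883 has 31 days: 200 − 31 = 169 left.
August 1883 has 31 days: 169 − 31 = 138 left.
September 1883 has 30 days: 138 − 30 = 108 left.
October 1883 has 31 days: 108 − 31 = 77 left.
November 1883 has 30 days: 77 − 30 = 47 left.
December 1883 has 31 days: 47 − 31 = 16 left.
16 days into January 1884 → January 16, 1884.

January 16, 1884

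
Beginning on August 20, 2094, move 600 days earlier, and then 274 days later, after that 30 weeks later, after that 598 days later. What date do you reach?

Counting back 600 days from August 20, 2094:
Going back 20 days from August 20, 2094 reaches the end of the previous month; 600 − 20 = 580 left.
July 2094 has 31 days: 580 − 31 = 549 left.
June 2094 has 30 days: 549 − 30 = 519 left.
May 2094 has 31 days: 519 − 31 = 488 left.
April 2094 has 30 days: 488 − 30 = 458 left.
March 2094 has 31 days: 458 − 31 = 427 left.
February 2094 has 28 days (2094 is not a leap year): 427 − 28 = 399 left.
January 2094 has 31 days: 399 − 31 = 368 left.
December 2093 has 31 days: 368 − 31 = 337 left.
November 2093 has 30 days: 337 − 30 = 307 left.
October 2093 has 31 days: 307 − 31 = 276 left.
September 2093 has 30 days: 276 − 30 = 246 left.
August 2093 has 31 days: 246 − 31 = 215 left.
July 2093 has 31 days: 215 − 31 = 184 left.
June 2093 has 30 days: 184 − 30 = 154 left.
May 2093 has 31 days: 154 − 31 = 123 left.
April 2093 has 30 days: 123 − 30 = 93 left.
March 2093 has 31 days: 93 − 31 = 62 left.
February 2093 has 28 days (2093 is not a leap year): 62 − 28 = 34 left.
January 2093 has 31 days: 34 − 31 = 3 left.
December 2092 has 31 days; 31 − 3 = 28 → December 28, 2092.
Counting forward 274 days from December 28, 2092:
December has 31 days, so 31 − 28 = 3 days remain after December 28, 2092; 274 − 3 = 271 left.
January 2093 has 31 days: 271 − 31 = 240 left.
February 2093 has 28 days (2093 is not a leap year): 240 − 28 = 212 left.
March 2093 has 31 days: 212 − 31 = 181 left.
April 2093 has 30 days: 181 − 30 = 151 left.
May 2093 has 31 days: 151 − 31 = 120 left.
June 2093 has 30 days: 120 − 30 = 90 left.
July 2093 has 31 days: 90 − 31 = 59 left.
August 2093 has 31 days: 59 − 31 = 28 left.
28 days into September 2093 → September 28, 2093.
Advancing 30 weeks (= 210 days) from September 28, 2093:
September has 30 days, so 30 − 28 = 2 days remain after September 28, 2093; 210 − 2 = 208 left.
October 2093 has 31 days: 208 − 31 = 177 left.
November 2093 has 30 days: 177 − 30 = 147 left.
December 2093 has 31 days: 147 − 31 = 116 left.
January 2094 has 31 days: 116 − 31 = 85 left.
February 2094 has 28 days (2094 is not a leap year): 85 − 28 = 57 left.
March 2094 has 31 days: 57 − 31 = 26 left.
26 days into April 2094 → April 26, 2094.
Counting forward 598 days from April 26, 2094:
April has 30 days, so 30 − 26 = 4 days remain after April 26, 2094; 598 − 4 = 594 left.
May 2094 has 31 days: 594 − 31 = 563 left.
June 2094 has 30 days: 563 − 30 = 533 left.
July 2094 has 31 days: 533 − 31 = 502 left.
August 2094 has 31 days: 502 − 31 = 471 left.
September 2094 has 30 days: 471 − 30 = 441 left.
October 2094 has 31 days: 441 − 31 = 410 left.
November 2094 has 30 days: 410 − 30 = 380 left.
December 2094 has 31 days: 380 − 31 = 349 left.
January 2095 has 31 days: 349 − 31 = 318 left.
February 2095 has 28 days (2095 is not a leap year): 318 − 28 = 290 left.
March 2095 has 31 days: 290 − 31 = 259 left.
April 2095 has 30 days: 259 − 30 = 229 left.
May 2095 has 31 days: 229 − 31 = 198 left.
June 2095 has 30 days: 198 − 30 = 168 left.
July 2095 has 31 days: 168 − 31 = 137 left.
August 2095 has 31 days: 137 − 31 = 106 left.
September 2095 has 30 days: 106 − 30 = 76 left.
October 2095 has 31 days: 76 − 31 = 45 left.
November 2095 has 30 days: 45 − 30 = 15 left.
15 days into December 2095 → December 15, 2095.

December 15, 2095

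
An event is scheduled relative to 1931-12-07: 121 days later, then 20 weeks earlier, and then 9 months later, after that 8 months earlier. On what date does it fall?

December 18, 1931

Counting forward 121 days from December 7, 1931:
December has 31 days, so 31 − 7 = 24 days remain after December 7, 1931; 121 − 24 = 97 left.
January 1932 has 31 days: 97 − 31 = 66 left.
February 1932 has 29 days (1932 is a leap year): 66 − 29 = 37 left.
March 1932 has 31 days: 37 − 31 = 6 left.
6 days into April 1932 → April 6, 1932.
Counting back 20 weeks (= 140 days) from April 6, 1932:
Going back 6 days from April 6, 1932 reaches the end of the previous month; 140 − 6 = 134 left.
March 1932 has 31 days: 134 − 31 = 103 left.
February 1932 has 29 days (1932 is a leap year): 103 − 29 = 74 left.
January 1932 has 31 days: 74 − 31 = 43 left.
December 1931 has 31 days: 43 − 31 = 12 left.
November 1931 has 30 days; 30 − 12 = 18 → November 18, 1931.
Adding 9 months from November 18, 1931:
month 11 + 9 = 20, which is month 8 of year 1932 → August 1932.
Day 18 is valid in August, giving August 18, 1932.
Counting back 8 months from August 18, 1932:
month 8 − 8 = 0, which is month 12 of year 1931 → December 1931.
Day 18 is valid in December, giving December 18, 1931.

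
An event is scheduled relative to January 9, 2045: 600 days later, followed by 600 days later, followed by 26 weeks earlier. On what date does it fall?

Advancing 600 days from January 9, 2045:
January has 31 days, so 31 − 9 = 22 days remain after January 9, 2045; 600 − 22 = 578 left.
February 2045 has 28 days (2045 is not a leap year): 578 − 28 = 550 left.
March 2045 has 31 days: 550 − 31 = 519 left.
April 2045 has 30 days: 519 − 30 = 489 left.
May 2045 has 31 days: 489 − 31 = 458 left.
June 2045 has 30 days: 458 − 30 = 428 left.
July 2045 has 31 days: 428 − 31 = 397 left.
August 2045 has 31 days: 397 − 31 = 366 left.
September 2045 has 30 days: 366 − 30 = 336 left.
October 2045 has 31 days: 336 − 31 = 305 left.
November 2045 has 30 days: 305 − 30 = 275 left.
December 2045 has 31 days: 275 − 31 = 244 left.
January 2046 has 31 days: 244 − 31 = 213 left.
February 2046 has 28 days (2046 is not a leap year): 213 − 28 = 185 left.
March 2046 has 31 days: 185 − 31 = 154 left.
April 2046 has 30 days: 154 − 30 = 124 left.
May 2046 has 31 days: 124 − 31 = 93 left.
June 2046 has 30 days: 93 − 30 = 63 left.
July 2046 has 31 days: 63 − 31 = 32 left.
August 2046 has 31 days: 32 − 31 = 1 left.
1 day into September 2046 → September 1, 2046.
Counting forward 600 days from September 1, 2046:
September has 30 days, so 30 − 1 = 29 days remain after September 1, 2046; 600 − 29 = 571 left.
October 2046 has 31 days: 571 − 31 = 540 left.
November 2046 has 30 days: 540 − 30 = 510 left.
December 2046 has 31 days: 510 − 31 = 479 left.
January 2047 has 31 days: 479 − 31 = 448 left.
February 2047 has 28 days (2047 is not a leap year): 448 − 28 = 420 left.
March 2047 has 31 days: 420 − 31 = 389 left.
April 2047 has 30 days: 389 − 30 = 359 left.
May 2047 has 31 days: 359 − 31 = 328 left.
June 2047 has 30 days: 328 − 30 = 298 left.
July 2047 has 31 days: 298 − 31 = 267 left.
August 2047 has 31 days: 267 − 31 = 236 left.
September 2047 has 30 days: 236 − 30 = 206 left.
October 2047 has 31 days: 206 − 31 = 175 left.
November 2047 has 30 days: 175 − 30 = 145 left.
December 2047 has 31 days: 145 − 31 = 114 left.
January 2048 has 31 days: 114 − 31 = 83 left.
February 2048 has 29 days (2048 is a leap year): 83 − 29 = 54 left.
March 2048 has 31 days: 54 − 31 = 23 left.
23 days into April 2048 → April 23, 2048.
Going back 26 weeks (= 182 days) from April 23, 2048:
Going back 23 days from April 23, 2048 reaches the end of the previous month; 182 − 23 = 159 left.
March 2048 has 31 days: 159 − 31 = 128 left.
February 2048 has 29 days (2048 is a leap year): 128 − 29 = 99 left.
January 2048 has 31 days: 99 − 31 = 68 left.
December 2047 has 31 days: 68 − 31 = 37 left.
November 2047 has 30 days: 37 − 30 = 7 left.
October 2047 has 31 days; 31 − 7 = 24 → October 24, 2047.

October 24, 2047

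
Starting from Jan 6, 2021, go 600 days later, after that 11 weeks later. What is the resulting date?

Adding 600 days from January 6, 2021:
January has 31 days, so 31 − 6 = 25 days remain after January 6, 2021; 600 − 25 = 575 left.
February 2021 has 28 days (2021 is not a leap year): 575 − 28 = 547 left.
March 2021 has 31 days: 547 − 31 = 516 left.
April 2021 has 30 days: 516 − 30 = 486 left.
May 2021 has 31 days: 486 − 31 = 455 left.
June 2021 has 30 days: 455 − 30 = 425 left.
July 2021 has 31 days: 425 − 31 = 394 left.
August 2021 has 31 days: 394 − 31 = 363 left.
September 2021 has 30 days: 363 − 30 = 333 left.
October 2021 has 31 days: 333 − 31 = 302 left.
November 2021 has 30 days: 302 − 30 = 272 left.
December 2021 has 31 days: 272 − 31 = 241 left.
January 2022 has 31 days: 241 − 31 = 210 left.
February 2022 has 28 days (2022 is not a leap year): 210 − 28 = 182 left.
March 2022 has 31 days: 182 − 31 = 151 left.
April 2022 has 30 days: 151 − 30 = 121 left.
May 2022 has 31 days: 121 − 31 = 90 left.
June 2022 has 30 days: 90 − 30 = 60 left.
July 2022 has 31 days: 60 − 31 = 29 left.
29 days into August 2022 → August 29, 2022.
Adding 11 weeks (= 77 days) from August 29, 2022:
August has 31 days, so 31 − 29 = 2 days remain after August 29, 2022; 77 − 2 = 75 left.
September 2022 has 30 days: 75 − 30 = 45 left.
October 2022 has 31 days: 45 − 31 = 14 left.
14 days into November 2022 → November 14, 2022.

November 14, 2022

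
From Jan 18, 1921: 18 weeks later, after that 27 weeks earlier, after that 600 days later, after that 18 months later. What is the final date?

Counting forward 18 weeks (= 126 days) from January 18, 1921:
January has 31 days, so 31 − 18 = 13 days remain after January 18, 1921; 126 − 13 = 113 left.
February 1921 has 28 days (1921 is not a leap year): 113 − 28 = 85 left.
March 1921 has 31 days: 85 − 31 = 54 left.
April 1921 has 30 days: 54 − 30 = 24 left.
24 days into May 1921 → May 24, 1921.
Subtracting 27 weeks (= 189 days) from May 24, 1921:
Going back 24 days from May 24, 1921 reaches the end of the previous month; 189 − 24 = 165 left.
April 1921 has 30 days: 165 − 30 = 135 left.
March 1921 has 31 days: 135 − 31 = 104 left.
February 1921 has 28 days (1921 is not a leap year): 104 − 28 = 76 left.
January 1921 has 31 days: 76 − 31 = 45 left.
December 1920 has 31 days: 45 − 31 = 14 left.
November 1920 has 30 days; 30 − 14 = 16 → November 16, 1920.
Counting forward 600 days from November 16, 1920:
November has 30 days, so 30 − 16 = 14 days remain after November 16, 1920; 600 − 14 = 586 left.
December 1920 has 31 days: 586 − 31 = 555 left.
January 1921 has 31 days: 555 − 31 = 524 left.
February 1921 has 28 days (1921 is not a leap year): 524 − 28 = 496 left.
March 1921 has 31 days: 496 − 31 = 465 left.
April 1921 has 30 days: 465 − 30 = 435 left.
May 1921 has 31 days: 435 − 31 = 404 left.
June 1921 has 30 days: 404 − 30 = 374 left.
July 1921 has 31 days: 374 − 31 = 343 left.
August 1921 has 31 days: 343 − 31 = 312 left.
September 1921 has 30 days: 312 − 30 = 282 left.
October 1921 has 31 days: 282 − 31 = 251 left.
November 1921 has 30 days: 251 − 30 = 221 left.
December 1921 has 31 days: 221 − 31 = 190 left.
January 1922 has 31 days: 190 − 31 = 159 left.
February 1922 has 28 days (1922 is not a leap year): 159 − 28 = 131 left.
March 1922 has 31 days: 131 − 31 = 100 left.
April 1922 has 30 days: 100 − 30 = 70 left.
May 1922 has 31 days: 70 − 31 = 39 left.
June 1922 has 30 days: 39 − 30 = 9 left.
9 days into July 1922 → July 9, 1922.
Counting forward 18 months from July 9, 1922:
month 7 + 18 = 25, which is month 1 of year 1924 → January 1924.
Day 9 is valid in January, giving January 9, 1924.

January 9, 1924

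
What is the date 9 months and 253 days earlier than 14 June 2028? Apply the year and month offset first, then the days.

Going back 9 months and 253 days from June 14, 2028: first the month/year part, then the days.
month 6 − 9 = -3, which is month 9 of year 2027 → September 2027.
Day 14 is valid in September, giving September 14, 2027.
Now subtract 253 days from September 14, 2027.
Going back 14 days from September 14, 2027 reaches the end of the previous month; 253 − 14 = 239 left.
August 2027 has 31 days: 239 − 31 = 208 left.
July 2027 has 31 days: 208 − 31 = 177 left.
June 2027 has 30 days: 177 − 30 = 147 left.
May 2027 has 31 days: 147 − 31 = 116 left.
April 2027 has 30 days: 116 − 30 = 86 left.
March 2027 has 31 days: 86 − 31 = 55 left.
February 2027 has 28 days (2027 is not a leap year): 55 − 28 = 27 left.
January 2027 has 31 days; 31 − 27 = 4 → January 4, 2027.

January 4, 2027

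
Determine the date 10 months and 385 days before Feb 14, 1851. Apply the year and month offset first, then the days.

March 25, 1849

Subtracting 10 months and 385 days from February 14, 1851: first the month/year part, then the days.
month 2 − 10 = -8, which is month 4 of year 1850 → April 1850.
Day 14 is valid in April, giving April 14, 1850.
Now subtract 385 days from April 14, 1850.
Going back 14 days from April 14, 1850 reaches the end of the previous month; 385 − 14 = 371 left.
March 1850 has 31 days: 371 − 31 = 340 left.
February 1850 has 28 days (1850 is not a leap year): 340 − 28 = 312 left.
January 1850 has 31 days: 312 − 31 = 281 left.
December 1849 has 31 days: 281 − 31 = 250 left.
November 1849 has 30 days: 250 − 30 = 220 left.
October 1849 has 31 days: 220 − 31 = 189 left.
September 1849 has 30 days: 189 − 30 = 159 left.
August 1849 has 31 days: 159 − 31 = 128 left.
July 1849 has 31 days: 128 − 31 = 97 left.
June 1849 has 30 days: 97 − 30 = 67 left.
May 1849 has 31 days: 67 − 31 = 36 left.
April 1849 has 30 days: 36 − 30 = 6 left.
March 1849 has 31 days; 31 − 6 = 25 → March 25, 1849.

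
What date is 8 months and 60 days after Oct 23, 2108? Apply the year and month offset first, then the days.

Advancing 8 months and 60 days from October 23, 2108: first the month/year part, then the days.
month 10 + 8 = 18, which is month 6 of year 2109 → June 2109.
Day 23 is valid in June, giving June 23, 2109.
Now add 60 days from June 23, 2109.
June has 30 days, so 30 − 23 = 7 days remain after June 23, 2109; 60 − 7 = 53 left.
July 2109 has 31 days: 53 − 31 = 22 left.
22 days into August 2109 → August 22, 2109.

August 22, 2109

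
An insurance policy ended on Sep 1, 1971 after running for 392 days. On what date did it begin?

August 5, 1970

Subtracting 392 days from September 1, 1971.
Going back 1 day from September 1, 1971 reaches the end of the previous month; 392 − 1 = 391 left.
August 1971 has 31 days: 391 − 31 = 360 left.
July 1971 has 31 days: 360 − 31 = 329 left.
June 1971 has 30 days: 329 − 30 = 299 left.
May 1971 has 31 days: 299 − 31 = 268 left.
April 1971 has 30 days: 268 − 30 = 238 left.
March 1971 has 31 days: 238 − 31 = 207 left.
February 1971 has 28 days (1971 is not a leap year): 207 − 28 = 179 left.
January 1971 has 31 days: 179 − 31 = 148 left.
December 1970 has 31 days: 148 − 31 = 117 left.
November 1970 has 30 days: 117 − 30 = 87 left.
October 1970 has 31 days: 87 − 31 = 56 left.
September 1970 has 30 days: 56 − 30 = 26 left.
August 1970 has 31 days; 31 − 26 = 5 → August 5, 1970.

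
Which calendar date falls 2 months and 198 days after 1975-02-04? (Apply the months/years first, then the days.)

Advancing 2 months and 198 days from February 4, 1975: first the month/year part, then the days.
month 2 + 2 = 4 → April 1975.
Day 4 is valid in April, giving April 4, 1975.
Now add 198 days from April 4, 1975.
April has 30 days, so 30 − 4 = 26 days remain after April 4, 1975; 198 − 26 = 172 left.
May 1975 has 31 days: 172 − 31 = 141 left.
June 1975 has 30 days: 141 − 30 = 111 left.
July 1975 has 31 days: 111 − 31 = 80 left.
August 1975 has 31 days: 80 − 31 = 49 left.
September 1975 has 30 days: 49 − 30 = 19 left.
19 days into October 1975 → October 19, 1975.

October 19, 1975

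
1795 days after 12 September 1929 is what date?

Adding 1795 days from September 12, 1929.
September has 30 days, so 30 − 12 = 18 days remain after September 12, 1929; 1795 − 18 = 1777 left.
October 1929 has 31 days: 1777 − 31 = 1746 left.
November 1929 has 30 days: 1746 − 30 = 1716 left.
December 1929 has 31 days: 1716 − 31 = 1685 left.
January 1930 has 31 days: 1685 − 31 = 1654 left.
February 1930 has 28 days (1930 is not a leap year): 1654 − 28 = 1626 left.
March 1930 has 31 days: 1626 − 31 = 1595 left.
April 1930 has 30 days: 1595 − 30 = 1565 left.
May 1930 has 31 days: 1565 − 31 = 1534 left.
June 1930 has 30 days: 1534 − 30 = 1504 left.
July 1930 has 31 days: 1504 − 31 = 1473 left.
August 1930 has 31 days: 1473 − 31 = 1442 left.
September 1930 has 30 days: 1442 − 30 = 1412 left.
October 1930 has 31 days: 1412 − 31 = 1381 left.
November 1930 has 30 days: 1381 − 30 = 1351 left.
December 1930 has 31 days: 1351 − 31 = 1320 left.
January 1931 has 31 days: 1320 − 31 = 1289 left.
February 1931 has 28 days (1931 is not a leap year): 1289 − 28 = 1261 left.
March 1931 has 31 days: 1261 − 31 = 1230 left.
April 1931 has 30 days: 1230 − 30 = 1200 left.
May 1931 has 31 days: 1200 − 31 = 1169 left.
June 1931 has 30 days: 1169 − 30 = 1139 left.
July 1931 has 31 days: 1139 − 31 = 1108 left.
August 1931 has 31 days: 1108 − 31 = 1077 left.
September 1931 has 30 days: 1077 − 30 = 1047 left.
October 1931 has 31 days: 1047 − 31 = 1016 left.
November 1931 has 30 days: 1016 − 30 = 986 left.
December 1931 has 31 days: 986 − 31 = 955 left.
January 1932 has 31 days: 955 − 31 = 924 left.
February 1932 has 29 days (1932 is a leap year): 924 − 29 = 895 left.
March 1932 has 31 days: 895 − 31 = 864 left.
April 1932 has 30 days: 864 − 30 = 834 left.
May 1932 has 31 days: 834 − 31 = 803 left.
June 1932 has 30 days: 803 − 30 = 773 left.
July 1932 has 31 days: 773 − 31 = 742 left.
August 1932 has 31 days: 742 − 31 = 711 left.
September 1932 has 30 days: 711 − 30 = 681 left.
October 1932 has 31 days: 681 − 31 = 650 left.
November 1932 has 30 days: 650 − 30 = 620 left.
December 1932 has 31 days: 620 − 31 = 589 left.
January 1933 has 31 days: 589 − 31 = 558 left.
February 1933 has 28 days (1933 is not a leap year): 558 − 28 = 530 left.
March 1933 has 31 days: 530 − 31 = 499 left.
April 1933 has 30 days: 499 − 30 = 469 left.
May 1933 has 31 days: 469 − 31 = 438 left.
June 1933 has 30 days: 438 − 30 = 408 left.
July 1933 has 31 days: 408 − 31 = 377 left.
August 1933 has 31 days: 377 − 31 = 346 left.
September 1933 has 30 days: 346 − 30 = 316 left.
October 1933 has 31 days: 316 − 31 = 285 left.
November 1933 has 30 days: 285 − 30 = 255 left.
December 1933 has 31 days: 255 − 31 = 224 left.
January 1934 has 31 days: 224 − 31 = 193 left.
February 1934 has 28 days (1934 is not a leap year): 193 − 28 = 165 left.
March 1934 has 31 days: 165 − 31 = 134 left.
April 1934 has 30 days: 134 − 30 = 104 left.
May 1934 has 31 days: 104 − 31 = 73 left.
June 1934 has 30 days: 73 − 30 = 43 left.
July 1934 has 31 days: 43 − 31 = 12 left.
12 days into August 1934 → August 12, 1934.

August 12, 1934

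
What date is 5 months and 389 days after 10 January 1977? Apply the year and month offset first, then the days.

Adding 5 months and 389 days from January 10, 1977: first the month/year part, then the days.
month 1 + 5 = 6 → June 1977.
Day 10 is valid in June, giving June 10, 1977.
Now add 389 days from June 10, 1977.
June has 30 days, so 30 − 10 = 20 days remain after June 10, 1977; 389 − 20 = 369 left.
July 1977 has 31 days: 369 − 31 = 338 left.
August 1977 has 31 days: 338 − 31 = 307 left.
September 1977 has 30 days: 307 − 30 = 277 left.
October 1977 has 31 days: 277 − 31 = 246 left.
November 1977 has 30 days: 246 − 30 = 216 left.
December 1977 has 31 days: 216 − 31 = 185 left.
January 1978 has 31 days: 185 − 31 = 154 left.
February 1978 has 28 days (1978 is not a leap year): 154 − 28 = 126 left.
March 1978 has 31 days: 126 − 31 = 95 left.
April 1978 has 30 days: 95 − 30 = 65 left.
May 1978 has 31 days: 65 − 31 = 34 left.
June 1978 has 30 days: 34 − 30 = 4 left.
4 days into July 1978 → July 4, 1978.

July 4, 1978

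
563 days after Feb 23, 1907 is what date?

September 8, 1908

Adding 563 days from February 23, 1907.
February has 28 days, so 28 − 23 = 5 days remain after February 23, 1907; 563 − 5 = 558 left.
March 1907 has 31 days: 558 − 31 = 527 left.
April 1907 has 30 days: 527 − 30 = 497 left.
May 1907 has 31 days: 497 − 31 = 466 left.
June 1907 has 30 days: 466 − 30 = 436 left.
July 1907 has 31 days: 436 − 31 = 405 left.
August 1907 has 31 days: 405 − 31 = 374 left.
September 1907 has 30 days: 374 − 30 = 344 left.
October 1907 has 31 days: 344 − 31 = 313 left.
November 1907 has 30 days: 313 − 30 = 283 left.
December 1907 has 31 days: 283 − 31 = 252 left.
January 1908 has 31 days: 252 − 31 = 221 left.
February 1908 has 29 days (1908 is a leap year): 221 − 29 = 192 left.
March 1908 has 31 days: 192 − 31 = 161 left.
April 1908 has 30 days: 161 − 30 = 131 left.
May 1908 has 31 days: 131 − 31 = 100 left.
June 1908 has 30 days: 100 − 30 = 70 left.
July 1908 has 31 days: 70 − 31 = 39 left.
August 1908 has 31 days: 39 − 31 = 8 left.
8 days into September 1908 → September 8, 1908.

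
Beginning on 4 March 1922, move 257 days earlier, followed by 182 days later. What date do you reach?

December 19, 1921

Going back 257 days from March 4, 1922:
Going back 4 days from March 4, 1922 reaches the end of the previous month; 257 − 4 = 253 left.
February 1922 has 28 days (1922 is not a leap year): 253 − 28 = 225 left.
January 1922 has 31 days: 225 − 31 = 194 left.
December 1921 has 31 days: 194 − 31 = 163 left.
November 1921 has 30 days: 163 − 30 = 133 left.
October 1921 has 31 days: 133 − 31 = 102 left.
September 1921 has 30 days: 102 − 30 = 72 left.
August 1921 has 31 days: 72 − 31 = 41 left.
July 1921 has 31 days: 41 − 31 = 10 left.
June 1921 has 30 days; 30 − 10 = 20 → June 20, 1921.
Advancing 182 days from June 20, 1921:
June has 30 days, so 30 − 20 = 10 days remain after June 20, 1921; 182 − 10 = 172 left.
July 1921 has 31 days: 172 − 31 = 141 left.
August 1921 has 31 days: 141 − 31 = 110 left.
September 1921 has 30 days: 110 − 30 = 80 left.
October 1921 has 31 days: 80 − 31 = 49 left.
November 1921 has 30 days: 49 − 30 = 19 left.
19 days into December 1921 → December 19, 1921.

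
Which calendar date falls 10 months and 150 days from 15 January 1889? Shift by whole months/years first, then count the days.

Counting forward 10 months and 150 days from January 15, 1889: first the month/year part, then the days.
month 1 + 10 = 11 → November 1889.
Day 15 is valid in November, giving November 15, 1889.
Now add 150 days from November 15, 1889.
November has 30 days, so 30 − 15 = 15 days remain after November 15, 1889; 150 − 15 = 135 left.
December 1889 has 31 days: 135 − 31 = 104 left.
January 1890 has 31 days: 104 − 31 = 73 left.
February 1890 has 28 days (1890 is not a leap year): 73 − 28 = 45 left.
March 1890 has 31 days: 45 − 31 = 14 left.
14 days into April 1890 → April 14, 1890.

April 14, 1890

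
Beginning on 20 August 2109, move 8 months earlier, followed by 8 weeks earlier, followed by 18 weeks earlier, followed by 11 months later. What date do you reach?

Subtracting 8 months from August 20, 2109:
month 8 − 8 = 0, which is month 12 of year 2108 → December 2108.
Day 20 is valid in December, giving December 20, 2108.
Subtracting 8 weeks (= 56 days) from December 20, 2108:
Going back 20 days from December 20, 2108 reaches the end of the previous month; 56 − 20 = 36 left.
November 2108 has 30 days: 36 − 30 = 6 left.
October 2108 has 31 days; 31 − 6 = 25 → October 25, 2108.
Counting back 18 weeks (= 126 days) from October 25, 2108:
Going back 25 days from October 25, 2108 reaches the end of the previous month; 126 − 25 = 101 left.
September 2108 has 30 days: 101 − 30 = 71 left.
August 2108 has 31 days: 71 − 31 = 40 left.
July 2108 has 31 days: 40 − 31 = 9 left.
June 2108 has 30 days; 30 − 9 = 21 → June 21, 2108.
Counting forward 11 months from June 21, 2108:
month 6 + 11 = 17, which is month 5 of year 2109 → May 2109.
Day 21 is valid in May, giving May 21, 2109.

May 21, 2109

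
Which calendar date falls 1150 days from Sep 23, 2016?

November 17, 2019

Counting forward 1150 days from September 23, 2016.
September has 30 days, so 30 − 23 = 7 days remain after September 23, 2016; 1150 − 7 = 1143 left.
October 2016 has 31 days: 1143 − 31 = 1112 left.
November 2016 has 30 days: 1112 − 30 = 1082 left.
December 2016 has 31 days: 1082 − 31 = 1051 left.
January 2017 has 31 days: 1051 − 31 = 1020 left.
February 2017 has 28 days (2017 is not a leap year): 1020 − 28 = 992 left.
March 2017 has 31 days: 992 − 31 = 961 left.
April 2017 has 30 days: 961 − 30 = 931 left.
May 2017 has 31 days: 931 − 31 = 900 left.
June 2017 has 30 days: 900 − 30 = 870 left.
July 2017 has 31 days: 870 − 31 = 839 left.
August 2017 has 31 days: 839 − 31 = 808 left.
September 2017 has 30 days: 808 − 30 = 778 left.
October 2017 has 31 days: 778 − 31 = 747 left.
November 2017 has 30 days: 747 − 30 = 717 left.
December 2017 has 31 days: 717 − 31 = 686 left.
January 2018 has 31 days: 686 − 31 = 655 left.
February 2018 has 28 days (2018 is not a leap year): 655 − 28 = 627 left.
March 2018 has 31 days: 627 − 31 = 596 left.
April 2018 has 30 days: 596 − 30 = 566 left.
May 2018 has 31 days: 566 − 31 = 535 left.
June 2018 has 30 days: 535 − 30 = 505 left.
July 2018 has 31 days: 505 − 31 = 474 left.
August 2018 has 31 days: 474 − 31 = 443 left.
September 2018 has 30 days: 443 − 30 = 413 left.
October 2018 has 31 days: 413 − 31 = 382 left.
November 2018 has 30 days: 382 − 30 = 352 left.
December 2018 has 31 days: 352 − 31 = 321 left.
January 2019 has 31 days: 321 − 31 = 290 left.
February 2019 has 28 days (2019 is not a leap year): 290 − 28 = 262 left.
March 2019 has 31 days: 262 − 31 = 231 left.
April 2019 has 30 days: 231 − 30 = 201 left.
May 2019 has 31 days: 201 − 31 = 170 left.
June 2019 has 30 days: 170 − 30 = 140 left.
July 2019 has 31 days: 140 − 31 = 109 left.
August 2019 has 31 days: 109 − 31 = 78 left.
September 2019 has 30 days: 78 − 30 = 48 left.
October 2019 has 31 days: 48 − 31 = 17 left.
17 days into November 2019 → November 17, 2019.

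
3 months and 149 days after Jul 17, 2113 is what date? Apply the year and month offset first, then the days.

Adding 3 months and 149 days from July 17, 2113: first the month/year part, then the days.
month 7 + 3 = 10 → October 2113.
Day 17 is valid in October, giving October 17, 2113.
Now add 149 days from October 17, 2113.
October has 31 days, so 31 − 17 = 14 days remain after October 17, 2113; 149 − 14 = 135 left.
November 2113 has 30 days: 135 − 30 = 105 left.
December 2113 has 31 days: 105 − 31 = 74 left.
January 2114 has 31 days: 74 − 31 = 43 left.
February 2114 has 28 days (2114 is not a leap year): 43 − 28 = 15 left.
15 days into March 2114 → March 15, 2114.

March 15, 2114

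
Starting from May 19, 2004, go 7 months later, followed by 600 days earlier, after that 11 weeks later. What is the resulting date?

Adding 7 months from May 19, 2004:
month 5 + 7 = 12 → December 2004.
Day 19 is valid in December, giving December 19, 2004.
Subtracting 600 days from December 19, 2004:
Going back 19 days from December 19, 2004 reaches the end of the previous month; 600 − 19 = 581 left.
November 2004 has 30 days: 581 − 30 = 551 left.
October 2004 has 31 days: 551 − 31 = 520 left.
September 2004 has 30 days: 520 − 30 = 490 left.
August 2004 has 31 days: 490 − 31 = 459 left.
July 2004 has 31 days: 459 − 31 = 428 left.
June 2004 has 30 days: 428 − 30 = 398 left.
May 2004 has 31 days: 398 − 31 = 367 left.
April 2004 has 30 days: 367 − 30 = 337 left.
March 2004 has 31 days: 337 − 31 = 306 left.
February 2004 has 29 days (2004 is a leap year): 306 − 29 = 277 left.
January 2004 has 31 days: 277 − 31 = 246 left.
December 2003 has 31 days: 246 − 31 = 215 left.
November 2003 has 30 days: 215 − 30 = 185 left.
October 2003 has 31 days: 185 − 31 = 154 left.
September 2003 has 30 days: 154 − 30 = 124 left.
August 2003 has 31 days: 124 − 31 = 93 left.
July 2003 has 31 days: 93 − 31 = 62 left.
June 2003 has 30 days: 62 − 30 = 32 left.
May 2003 has 31 days: 32 − 31 = 1 left.
April 2003 has 30 days; 30 − 1 = 29 → April 29, 2003.
Advancing 11 weeks (= 77 days) from April 29, 2003:
April has 30 days, so 30 − 29 = 1 day remains after April 29, 2003; 77 − 1 = 76 left.
May 2003 has 31 days: 76 − 31 = 45 left.
June 2003 has 30 days: 45 − 30 = 15 left.
15 days into July 2003 → July 15, 2003.

July 15, 2003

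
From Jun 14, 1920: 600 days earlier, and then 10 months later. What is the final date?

August 23, 1919

Going back 600 days from June 14, 1920:
Going back 14 days from June 14, 1920 reaches the end of the previous month; 600 − 14 = 586 left.
May 1920 has 31 days: 586 − 31 = 555 left.
April 1920 has 30 days: 555 − 30 = 525 left.
March 1920 has 31 days: 525 − 31 = 494 left.
February 1920 has 29 days (1920 is a leap year): 494 − 29 = 465 left.
January 1920 has 31 days: 465 − 31 = 434 left.
December 1919 has 31 days: 434 − 31 = 403 left.
November 1919 has 30 days: 403 − 30 = 373 left.
October 1919 has 31 days: 373 − 31 = 342 left.
September 1919 has 30 days: 342 − 30 = 312 left.
August 1919 has 31 days: 312 − 31 = 281 left.
July 1919 has 31 days: 281 − 31 = 250 left.
June 1919 has 30 days: 250 − 30 = 220 left.
May 1919 has 31 days: 220 − 31 = 189 left.
April 1919 has 30 days: 189 − 30 = 159 left.
March 1919 has 31 days: 159 − 31 = 128 left.
February 1919 has 28 days (1919 is not a leap year): 128 − 28 = 100 left.
January 1919 has 31 days: 100 − 31 = 69 left.
December 1918 has 31 days: 69 − 31 = 38 left.
November 1918 has 30 days: 38 − 30 = 8 left.
October 1918 has 31 days; 31 − 8 = 23 → October 23, 1918.
Advancing 10 months from October 23, 1918:
month 10 + 10 = 20, which is month 8 of year 1919 → August 1919.
Day 23 is valid in August, giving August 23, 1919.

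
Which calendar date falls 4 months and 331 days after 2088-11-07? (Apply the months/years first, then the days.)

February 1, 2090

Adding 4 months and 331 days from November 7, 2088: first the month/year part, then the days.
month 11 + 4 = 15, which is month 3 of year 2089 → March 2089.
Day 7 is valid in March, giving March 7, 2089.
Now add 331 days from March 7, 2089.
March has 31 days, so 31 − 7 = 24 days remain after March 7, 2089; 331 − 24 = 307 left.
April 2089 has 30 days: 307 − 30 = 277 left.
May 2089 has 31 days: 277 − 31 = 246 left.
June 2089 has 30 days: 246 − 30 = 216 left.
July 2089 has 31 days: 216 − 31 = 185 left.
August 2089 has 31 days: 185 − 31 = 154 left.
September 2089 has 30 days: 154 − 30 = 124 left.
October 2089 has 31 days: 124 − 31 = 93 left.
November 2089 has 30 days: 93 − 30 = 63 left.
December 2089 has 31 days: 63 − 31 = 32 left.
January 2090 has 31 days: 32 − 31 = 1 left.
1 day into February 2090 → February 1, 2090.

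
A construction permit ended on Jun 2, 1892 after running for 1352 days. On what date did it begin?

Counting back 1352 days from June 2, 1892.
Going back 2 days from June 2, 1892 reaches the end of the previous month; 1352 − 2 = 1350 left.
May 1892 has 31 days: 1350 − 31 = 1319 left.
April 1892 has 30 days: 1319 − 30 = 1289 left.
March 1892 has 31 days: 1289 − 31 = 1258 left.
February 1892 has 29 days (1892 is a leap year): 1258 − 29 = 1229 left.
January 1892 has 31 days: 1229 − 31 = 1198 left.
December 1891 has 31 days: 1198 − 31 = 1167 left.
November 1891 has 30 days: 1167 − 30 = 1137 left.
October 1891 has 31 days: 1137 − 31 = 1106 left.
September 1891 has 30 days: 1106 − 30 = 1076 left.
August 1891 has 31 days: 1076 − 31 = 1045 left.
July 1891 has 31 days: 1045 − 31 = 1014 left.
June 1891 has 30 days: 1014 − 30 = 984 left.
May 1891 has 31 days: 984 − 31 = 953 left.
April 1891 has 30 days: 953 − 30 = 923 left.
March 1891 has 31 days: 923 − 31 = 892 left.
February 1891 has 28 days (1891 is not a leap year): 892 − 28 = 864 left.
January 1891 has 31 days: 864 − 31 = 833 left.
December 1890 has 31 days: 833 − 31 = 802 left.
November 1890 has 30 days: 802 − 30 = 772 left.
October 1890 has 31 days: 772 − 31 = 741 left.
September 1890 has 30 days: 741 − 30 = 711 left.
August 1890 has 31 days: 711 − 31 = 680 left.
July 1890 has 31 days: 680 − 31 = 649 left.
June 1890 has 30 days: 649 − 30 = 619 left.
May 1890 has 31 days: 619 − 31 = 588 left.
April 1890 has 30 days: 588 − 30 = 558 left.
March 1890 has 31 days: 558 − 31 = 527 left.
February 1890 has 28 days (1890 is not a leap year): 527 − 28 = 499 left.
January 1890 has 31 days: 499 − 31 = 468 left.
December 1889 has 31 days: 468 − 31 = 437 left.
November 1889 has 30 days: 437 − 30 = 407 left.
October 1889 has 31 days: 407 − 31 = 376 left.
September 1889 has 30 days: 376 − 30 = 346 left.
August 1889 has 31 days: 346 − 31 = 315 left.
July 1889 has 31 days: 315 − 31 = 284 left.
June 1889 has 30 days: 284 − 30 = 254 left.
May 1889 has 31 days: 254 − 31 = 223 left.
April 1889 has 30 days: 223 − 30 = 193 left.
March 1889 has 31 days: 193 − 31 = 162 left.
February 1889 has 28 days (1889 is not a leap year): 162 − 28 = 134 left.
January 1889 has 31 days: 134 − 31 = 103 left.
December 1888 has 31 days: 103 − 31 = 72 left.
November 1888 has 30 days: 72 − 30 = 42 left.
October 1888 has 31 days: 42 − 31 = 11 left.
September 1888 has 30 days; 30 − 11 = 19 → September 19, 1888.

September 19, 1888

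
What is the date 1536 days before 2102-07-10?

Subtracting 1536 days from July 10, 2102.
Going back 10 days from July 10, 2102 reaches the end of the previous month; 1536 − 10 = 1526 left.
June 2102 has 30 days: 1526 − 30 = 1496 left.
May 2102 has 31 days: 1496 − 31 = 1465 left.
April 2102 has 30 days: 1465 − 30 = 1435 left.
March 2102 has 31 days: 1435 − 31 = 1404 left.
February 2102 has 28 days (2102 is not a leap year): 1404 − 28 = 1376 left.
January 2102 has 31 days: 1376 − 31 = 1345 left.
December 2101 has 31 days: 1345 − 31 = 1314 left.
November 2101 has 30 days: 1314 − 30 = 1284 left.
October 2101 has 31 days: 1284 − 31 = 1253 left.
September 2101 has 30 days: 1253 − 30 = 1223 left.
August 2101 has 31 days: 1223 − 31 = 1192 left.
July 2101 has 31 days: 1192 − 31 = 1161 left.
June 2101 has 30 days: 1161 − 30 = 1131 left.
May 2101 has 31 days: 1131 − 31 = 1100 left.
April 2101 has 30 days: 1100 − 30 = 1070 left.
March 2101 has 31 days: 1070 − 31 = 1039 left.
February 2101 has 28 days (2101 is not a leap year): 1039 − 28 = 1011 left.
January 2101 has 31 days: 1011 − 31 = 980 left.
December 2100 has 31 days: 980 − 31 = 949 left.
November 2100 has 30 days: 949 − 30 = 919 left.
October 2100 has 31 days: 919 − 31 = 888 left.
September 2100 has 30 days: 888 − 30 = 858 left.
August 2100 has 31 days: 858 − 31 = 827 left.
July 2100 has 31 days: 827 − 31 = 796 left.
June 2100 has 30 days: 796 − 30 = 766 left.
May 2100 has 31 days: 766 − 31 = 735 left.
April 2100 has 30 days: 735 − 30 = 705 left.
March 2100 has 31 days: 705 − 31 = 674 left.
February 2100 has 28 days (2100 is not a leap year (divisible by 100 but not 400)): 674 − 28 = 646 left.
January 2100 has 31 days: 646 − 31 = 615 left.
December 2099 has 31 days: 615 − 31 = 584 left.
November 2099 has 30 days: 584 − 30 = 554 left.
October 2099 has 31 days: 554 − 31 = 523 left.
September 2099 has 30 days: 523 − 30 = 493 left.
August 2099 has 31 days: 493 − 31 = 462 left.
July 2099 has 31 days: 462 − 31 = 431 left.
June 2099 has 30 days: 431 − 30 = 401 left.
May 2099 has 31 days: 401 − 31 = 370 left.
April 2099 has 30 days: 370 − 30 = 340 left.
March 2099 has 31 days: 340 − 31 = 309 left.
February 2099 has 28 days (2099 is not a leap year): 309 − 28 = 281 left.
January 2099 has 31 days: 281 − 31 = 250 left.
December 2098 has 31 days: 250 − 31 = 219 left.
November 2098 has 30 days: 219 − 30 = 189 left.
October 2098 has 31 days: 189 − 31 = 158 left.
September 2098 has 30 days: 158 − 30 = 128 left.
August 2098 has 31 days: 128 − 31 = 97 left.
July 2098 has 31 days: 97 − 31 = 66 left.
June 2098 has 30 days: 66 − 30 = 36 left.
May 2098 has 31 days: 36 − 31 = 5 left.
April 2098 has 30 days; 30 − 5 = 25 → April 25, 2098.

April 25, 2098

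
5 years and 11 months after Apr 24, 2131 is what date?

March 24, 2137

Adding 5 years and 11 months from April 24, 2131.
+5 years → 2136; month 4 + 11 = 15, which is month 3 of year 2137 → March 2137.
Day 24 is valid in March, giving March 24, 2137.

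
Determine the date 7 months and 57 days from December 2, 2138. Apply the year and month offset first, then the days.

Counting forward 7 months and 57 days from December 2, 2138: first the month/year part, then the days.
month 12 + 7 = 19, which is month 7 of year 2139 → July 2139.
Day 2 is valid in July, giving July 2, 2139.
Now add 57 days from July 2, 2139.
July has 31 days, so 31 − 2 = 29 days remain after July 2, 2139; 57 − 29 = 28 left.
28 days into August 2139 → August 28, 2139.

August 28, 2139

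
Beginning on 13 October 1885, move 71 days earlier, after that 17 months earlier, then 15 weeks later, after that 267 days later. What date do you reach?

Subtracting 71 days from October 13, 1885:
Going back 13 days from October 13, 1885 reaches the end of the previous month; 71 − 13 = 58 left.
September 1885 has 30 days: 58 − 30 = 28 left.
August 1885 has 31 days; 31 − 28 = 3 → August 3, 1885.
Counting back 17 months from August 3, 1885:
month 8 − 17 = -9, which is month 3 of year 1884 → March 1884.
Day 3 is valid in March, giving March 3, 1884.
Adding 15 weeks (= 105 days) from March 3, 1884:
March has 31 days, so 31 − 3 = 28 days remain after March 3, 1884; 105 − 28 = 77 left.
April 1884 has 30 days: 77 − 30 = 47 left.
May 1884 has 31 days: 47 − 31 = 16 left.
16 days into June 1884 → June 16, 1884.
Advancing 267 days from June 16, 1884:
June has 30 days, so 30 − 16 = 14 days remain after June 16, 1884; 267 − 14 = 253 left.
July 1884 has 31 days: 253 − 31 = 222 left.
August 1884 has 31 days: 222 − 31 = 191 left.
September 1884 has 30 days: 191 − 30 = 161 left.
October 1884 has 31 days: 161 − 31 = 130 left.
November 1884 has 30 days: 130 − 30 = 100 left.
December 1884 has 31 days: 100 − 31 = 69 left.
January 1885 has 31 days: 69 − 31 = 38 left.
February 1885 has 28 days (1885 is not a leap year): 38 − 28 = 10 left.
10 days into March 1885 → March 10, 1885.

March 10, 1885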